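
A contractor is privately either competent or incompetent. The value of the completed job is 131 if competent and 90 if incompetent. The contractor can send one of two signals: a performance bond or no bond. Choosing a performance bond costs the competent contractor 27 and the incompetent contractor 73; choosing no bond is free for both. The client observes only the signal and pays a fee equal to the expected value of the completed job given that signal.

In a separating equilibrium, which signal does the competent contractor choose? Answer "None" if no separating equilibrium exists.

bond

Try competent → bond, incompetent → no bond:
  If types separate, bond earns payment 131 and no bond earns 90.
  Competent: bond gives 131 − 27 = 104; no bond gives 90 − 0 = 90. No deviation. ✓
  Incompetent: no bond gives 90 − 0 = 90; bond gives 131 − 73 = 58. No deviation. ✓
Both hold — the competent type sends bond.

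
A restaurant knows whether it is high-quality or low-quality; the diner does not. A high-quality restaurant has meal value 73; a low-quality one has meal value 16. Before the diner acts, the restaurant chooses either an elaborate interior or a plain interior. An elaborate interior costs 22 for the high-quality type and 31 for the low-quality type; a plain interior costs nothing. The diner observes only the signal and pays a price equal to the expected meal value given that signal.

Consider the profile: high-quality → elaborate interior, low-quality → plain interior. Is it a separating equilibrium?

No

Under separation the diner infers type exactly: elaborate interior → high-quality (pays 73), plain interior → low-quality (pays 16).
High-quality: elaborate interior gives 73 − 22 = 51; plain interior gives 16 − 0 = 16. No deviation. ✓
Low-quality: plain interior gives 16 − 0 = 16; elaborate interior gives 73 − 31 = 42. Would deviate. ✗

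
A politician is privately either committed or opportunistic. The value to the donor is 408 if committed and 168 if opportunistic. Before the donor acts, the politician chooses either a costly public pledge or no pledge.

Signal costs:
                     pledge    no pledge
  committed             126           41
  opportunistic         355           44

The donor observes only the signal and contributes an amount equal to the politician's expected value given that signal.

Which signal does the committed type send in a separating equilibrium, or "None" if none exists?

Try committed → pledge, opportunistic → no pledge:
  Under separation the donor infers type exactly: pledge → committed (pays 408), no pledge → opportunistic (pays 168).
  Committed: pledge gives 408 − 126 = 282; no pledge gives 168 − 41 = 127. No deviation. ✓
  Opportunistic: no pledge gives 168 − 44 = 124; pledge gives 408 − 355 = 53. No deviation. ✓
Both hold — the committed type sends pledge.

pledge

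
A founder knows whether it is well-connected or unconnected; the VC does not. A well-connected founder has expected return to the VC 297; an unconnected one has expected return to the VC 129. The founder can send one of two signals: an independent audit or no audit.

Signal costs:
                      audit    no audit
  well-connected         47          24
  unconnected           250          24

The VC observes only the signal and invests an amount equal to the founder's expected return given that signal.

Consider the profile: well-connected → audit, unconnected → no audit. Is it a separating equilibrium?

If types separate, audit earns payment 297 and no audit earns 129.
Well-connected: audit gives 297 − 47 = 250; no audit gives 129 − 24 = 105. No deviation. ✓
Unconnected: no audit gives 129 − 24 = 105; audit gives 297 − 250 = 47. No deviation. ✓
Both incentive constraints hold.

Yes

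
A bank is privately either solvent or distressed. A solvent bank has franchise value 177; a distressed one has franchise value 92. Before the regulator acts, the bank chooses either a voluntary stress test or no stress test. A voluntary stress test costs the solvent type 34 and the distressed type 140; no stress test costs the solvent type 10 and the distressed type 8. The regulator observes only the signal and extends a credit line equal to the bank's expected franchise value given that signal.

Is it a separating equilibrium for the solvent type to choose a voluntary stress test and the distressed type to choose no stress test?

Under separation the regulator infers type exactly: stress test → solvent (pays 177), no stress test → distressed (pays 92).
Solvent: stress test gives 177 − 34 = 143; no stress test gives 92 − 10 = 82. No deviation. ✓
Distressed: no stress test gives 92 − 8 = 84; stress test gives 177 − 140 = 37. No deviation. ✓
Both incentive constraints hold.

Yes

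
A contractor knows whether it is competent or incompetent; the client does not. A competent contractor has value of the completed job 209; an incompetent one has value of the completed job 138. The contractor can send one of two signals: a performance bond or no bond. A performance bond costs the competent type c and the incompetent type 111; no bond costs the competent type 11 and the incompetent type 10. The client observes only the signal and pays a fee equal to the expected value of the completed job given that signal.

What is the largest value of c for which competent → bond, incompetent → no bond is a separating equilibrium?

82

Under separation: bond → competent (pays 209); no bond → incompetent (pays 138).
Incompetent: 138 − 10 = 128 ≥ 209 − 111 = 98. Holds regardless of c. ✓
Competent: 209 − c ≥ 138 − 11, so c ≤ 209 − 127 = 82.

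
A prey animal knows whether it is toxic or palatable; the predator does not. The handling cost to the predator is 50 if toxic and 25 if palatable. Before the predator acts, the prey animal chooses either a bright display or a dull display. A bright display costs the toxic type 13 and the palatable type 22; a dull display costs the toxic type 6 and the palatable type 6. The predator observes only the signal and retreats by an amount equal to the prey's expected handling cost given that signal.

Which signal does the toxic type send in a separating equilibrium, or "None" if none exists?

Try toxic → bright display, palatable → dull display:
  If types separate, bright display earns payment 50 and dull display earns 25.
  Toxic: bright display gives 50 − 13 = 37; dull display gives 25 − 6 = 19. No deviation. ✓
  Palatable: dull display gives 25 − 6 = 19; bright display gives 50 − 22 = 28. Would deviate. ✗
Try toxic → dull display, palatable → bright display:
  If types separate, dull display earns payment 50 and bright display earns 25.
  Toxic: dull display gives 50 − 6 = 44; bright display gives 25 − 13 = 12. No deviation. ✓
  Palatable: bright display gives 25 − 22 = 3; dull display gives 50 − 6 = 44. Would deviate. ✗
Neither assignment is incentive-compatible.

None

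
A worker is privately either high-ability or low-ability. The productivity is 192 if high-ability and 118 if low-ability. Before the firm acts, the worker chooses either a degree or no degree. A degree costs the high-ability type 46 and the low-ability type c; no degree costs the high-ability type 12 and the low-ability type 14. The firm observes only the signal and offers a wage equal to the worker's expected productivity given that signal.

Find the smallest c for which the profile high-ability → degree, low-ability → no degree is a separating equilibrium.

88

Under separation: degree → high-ability (pays 192); no degree → low-ability (pays 118).
High-ability: 192 − 46 = 146 ≥ 118 − 12 = 106. Holds regardless of c. ✓
Low-ability: 118 − 14 ≥ 192 − c, so c ≥ 192 − 104 = 88.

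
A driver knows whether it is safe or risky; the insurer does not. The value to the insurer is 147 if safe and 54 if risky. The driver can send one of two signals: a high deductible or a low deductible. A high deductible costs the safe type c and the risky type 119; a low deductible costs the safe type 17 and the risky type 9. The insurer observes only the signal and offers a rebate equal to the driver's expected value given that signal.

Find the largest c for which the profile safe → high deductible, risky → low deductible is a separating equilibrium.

110

Under separation: high deductible → safe (pays 147); low deductible → risky (pays 54).
Risky: 54 − 9 = 45 ≥ 147 − 119 = 28. Holds regardless of c. ✓
Safe: 147 − c ≥ 54 − 17, so c ≤ 147 − 37 = 110.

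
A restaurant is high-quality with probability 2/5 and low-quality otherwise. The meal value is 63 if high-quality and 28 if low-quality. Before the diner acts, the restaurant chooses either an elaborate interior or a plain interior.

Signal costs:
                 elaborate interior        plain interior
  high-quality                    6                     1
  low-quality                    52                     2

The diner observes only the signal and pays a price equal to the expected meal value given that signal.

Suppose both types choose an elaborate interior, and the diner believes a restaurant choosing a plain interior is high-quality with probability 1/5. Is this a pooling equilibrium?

No

At the pooled signal (elaborate interior) the diner holds the prior 2/5 and pays 2/5·63 + 3/5·28 = 42. Off-path (plain interior) belief 1/5 gives 1/5·63 + 4/5·28 = 35.
High-quality: elaborate interior gives 42 − 6 = 36; plain interior gives 35 − 1 = 34. Stays. ✓
Low-quality: elaborate interior gives 42 − 52 = -10; plain interior gives 35 − 2 = 33. Deviates. ✗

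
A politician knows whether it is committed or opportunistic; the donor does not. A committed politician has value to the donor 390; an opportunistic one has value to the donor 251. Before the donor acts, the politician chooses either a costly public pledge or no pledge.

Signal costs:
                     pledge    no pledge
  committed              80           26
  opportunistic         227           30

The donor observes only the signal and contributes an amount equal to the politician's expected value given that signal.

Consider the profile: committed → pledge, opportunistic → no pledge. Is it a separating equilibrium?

Yes

If types separate, pledge earns payment 390 and no pledge earns 251.
Committed: pledge gives 390 − 80 = 310; no pledge gives 251 − 26 = 225. No deviation. ✓
Opportunistic: no pledge gives 251 − 30 = 221; pledge gives 390 − 227 = 163. No deviation. ✓
Neither type gains from mimicking the other.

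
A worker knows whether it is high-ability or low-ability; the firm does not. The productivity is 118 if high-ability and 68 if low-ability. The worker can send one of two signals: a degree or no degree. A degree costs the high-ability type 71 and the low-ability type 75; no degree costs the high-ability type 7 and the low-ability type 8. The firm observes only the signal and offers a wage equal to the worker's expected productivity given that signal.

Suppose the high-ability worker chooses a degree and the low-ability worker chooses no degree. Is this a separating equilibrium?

No

If types separate, degree earns payment 118 and no degree earns 68.
High-ability: degree gives 118 − 71 = 47; no degree gives 68 − 7 = 61. Would deviate. ✗
Low-ability: no degree gives 68 − 8 = 60; degree gives 118 − 75 = 43. No deviation. ✓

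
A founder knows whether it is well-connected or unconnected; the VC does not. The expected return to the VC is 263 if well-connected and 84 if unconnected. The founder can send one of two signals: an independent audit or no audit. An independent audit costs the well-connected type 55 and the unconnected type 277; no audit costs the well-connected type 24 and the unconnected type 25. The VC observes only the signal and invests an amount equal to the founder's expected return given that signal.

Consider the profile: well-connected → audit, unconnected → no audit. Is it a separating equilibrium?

If types separate, audit earns payment 263 and no audit earns 84.
Well-connected: audit gives 263 − 55 = 208; no audit gives 84 − 24 = 60. No deviation. ✓
Unconnected: no audit gives 84 − 25 = 59; audit gives 263 − 277 = -14. No deviation. ✓
Neither type gains from mimicking the other.

Yes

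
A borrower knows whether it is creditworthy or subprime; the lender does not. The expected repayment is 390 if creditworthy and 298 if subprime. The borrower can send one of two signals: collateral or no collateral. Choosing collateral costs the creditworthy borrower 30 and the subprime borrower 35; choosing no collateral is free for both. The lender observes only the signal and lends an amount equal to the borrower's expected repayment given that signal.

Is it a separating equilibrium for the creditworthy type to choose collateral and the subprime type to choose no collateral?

If types separate, collateral earns payment 390 and no collateral earns 298.
Creditworthy: collateral gives 390 − 30 = 360; no collateral gives 298 − 0 = 298. No deviation. ✓
Subprime: no collateral gives 298 − 0 = 298; collateral gives 390 − 35 = 355. Would deviate. ✗

No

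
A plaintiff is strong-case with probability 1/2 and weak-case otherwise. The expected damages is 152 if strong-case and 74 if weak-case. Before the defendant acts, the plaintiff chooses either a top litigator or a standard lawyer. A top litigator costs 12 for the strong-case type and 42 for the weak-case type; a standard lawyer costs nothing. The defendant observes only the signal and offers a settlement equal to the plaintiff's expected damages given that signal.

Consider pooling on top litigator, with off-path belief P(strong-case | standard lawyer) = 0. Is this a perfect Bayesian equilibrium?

At the pooled signal (top litigator) the defendant holds the prior 1/2 and pays 1/2·152 + 1/2·74 = 113. Off-path (standard lawyer) belief 0 gives 0·152 + 1·74 = 74.
Strong-case: top litigator gives 113 − 12 = 101; standard lawyer gives 74 − 0 = 74. Stays. ✓
Weak-case: top litigator gives 113 − 42 = 71; standard lawyer gives 74 − 0 = 74. Deviates. ✗

No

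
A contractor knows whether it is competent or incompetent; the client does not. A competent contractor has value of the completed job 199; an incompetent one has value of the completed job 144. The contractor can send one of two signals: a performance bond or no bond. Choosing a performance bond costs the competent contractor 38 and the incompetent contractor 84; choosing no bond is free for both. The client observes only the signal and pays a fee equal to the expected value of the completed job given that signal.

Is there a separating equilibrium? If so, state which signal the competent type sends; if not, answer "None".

bond

Try competent → bond, incompetent → no bond:
  If types separate, bond earns payment 199 and no bond earns 144.
  Competent: bond gives 199 − 38 = 161; no bond gives 144 − 0 = 144. No deviation. ✓
  Incompetent: no bond gives 144 − 0 = 144; bond gives 199 − 84 = 115. No deviation. ✓
Both hold — the competent type sends bond.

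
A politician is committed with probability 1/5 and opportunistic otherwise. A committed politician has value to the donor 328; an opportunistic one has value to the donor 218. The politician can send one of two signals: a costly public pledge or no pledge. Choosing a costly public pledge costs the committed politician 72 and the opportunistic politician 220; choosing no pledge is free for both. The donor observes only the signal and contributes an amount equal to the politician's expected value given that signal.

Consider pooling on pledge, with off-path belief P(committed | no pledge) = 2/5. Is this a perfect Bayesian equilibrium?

At the pooled signal (pledge) the donor holds the prior 1/5 and pays 1/5·328 + 4/5·218 = 240. Off-path (no pledge) belief 2/5 gives 2/5·328 + 3/5·218 = 262.
Committed: pledge gives 240 − 72 = 168; no pledge gives 262 − 0 = 262. Deviates. ✗
Opportunistic: pledge gives 240 − 220 = 20; no pledge gives 262 − 0 = 262. Deviates. ✗

No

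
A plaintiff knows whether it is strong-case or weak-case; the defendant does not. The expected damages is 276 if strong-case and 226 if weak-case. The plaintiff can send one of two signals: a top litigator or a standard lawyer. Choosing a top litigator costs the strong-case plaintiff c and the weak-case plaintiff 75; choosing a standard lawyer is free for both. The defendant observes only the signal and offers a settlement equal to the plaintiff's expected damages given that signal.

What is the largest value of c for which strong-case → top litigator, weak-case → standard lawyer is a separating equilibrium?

50

Under separation: top litigator → strong-case (pays 276); standard lawyer → weak-case (pays 226).
Weak-case: 226 − 0 = 226 ≥ 276 − 75 = 201. Holds regardless of c. ✓
Strong-case: 276 − c ≥ 226 − 0, so c ≤ 276 − 226 = 50.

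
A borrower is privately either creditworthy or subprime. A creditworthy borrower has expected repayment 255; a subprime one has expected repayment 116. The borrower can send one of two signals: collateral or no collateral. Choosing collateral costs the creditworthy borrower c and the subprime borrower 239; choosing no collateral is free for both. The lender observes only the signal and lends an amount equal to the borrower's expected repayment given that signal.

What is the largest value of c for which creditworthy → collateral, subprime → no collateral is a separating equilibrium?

139

Under separation: collateral → creditworthy (pays 255); no collateral → subprime (pays 116).
Subprime: 116 − 0 = 116 ≥ 255 − 239 = 16. Holds regardless of c. ✓
Creditworthy: 255 − c ≥ 116 − 0, so c ≤ 255 − 116 = 139.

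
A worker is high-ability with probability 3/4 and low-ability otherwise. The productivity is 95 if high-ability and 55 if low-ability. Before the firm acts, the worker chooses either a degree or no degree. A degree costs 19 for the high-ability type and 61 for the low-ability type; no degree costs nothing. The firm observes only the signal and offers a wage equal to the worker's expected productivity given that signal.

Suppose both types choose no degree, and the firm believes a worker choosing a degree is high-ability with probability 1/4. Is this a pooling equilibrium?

Yes

On the equilibrium path (no degree) the firm holds the prior 3/4 and pays 3/4·95 + 1/4·55 = 85. Off-path (degree) belief 1/4 gives 1/4·95 + 3/4·55 = 65.
High-ability: no degree gives 85 − 0 = 85; degree gives 65 − 19 = 46. Stays. ✓
Low-ability: no degree gives 85 − 0 = 85; degree gives 65 − 61 = 4. Stays. ✓
Beliefs are Bayes-consistent on-path and both types best-respond.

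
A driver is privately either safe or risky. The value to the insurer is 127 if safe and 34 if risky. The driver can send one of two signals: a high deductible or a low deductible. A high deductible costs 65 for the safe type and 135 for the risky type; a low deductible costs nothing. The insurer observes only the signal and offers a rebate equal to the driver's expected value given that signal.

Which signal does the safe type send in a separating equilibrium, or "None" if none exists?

Try safe → high deductible, risky → low deductible:
  If types separate, high deductible earns payment 127 and low deductible earns 34.
  Safe: high deductible gives 127 − 65 = 62; low deductible gives 34 − 0 = 34. No deviation. ✓
  Risky: low deductible gives 34 − 0 = 34; high deductible gives 127 − 135 = -8. No deviation. ✓
Both hold — the safe type sends high deductible.

high deductible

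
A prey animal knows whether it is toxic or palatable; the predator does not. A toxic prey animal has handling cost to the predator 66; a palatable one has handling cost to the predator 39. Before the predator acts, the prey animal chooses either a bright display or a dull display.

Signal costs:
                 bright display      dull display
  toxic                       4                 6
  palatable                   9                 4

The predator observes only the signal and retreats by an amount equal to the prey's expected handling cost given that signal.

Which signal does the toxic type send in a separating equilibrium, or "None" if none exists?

None

Try toxic → bright display, palatable → dull display:
  Under separation the predator infers type exactly: bright display → toxic (pays 66), dull display → palatable (pays 39).
  Toxic: bright display gives 66 − 4 = 62; dull display gives 39 − 6 = 33. No deviation. ✓
  Palatable: dull display gives 39 − 4 = 35; bright display gives 66 − 9 = 57. Would deviate. ✗
Try toxic → dull display, palatable → bright display:
  Under separation the predator infers type exactly: dull display → toxic (pays 66), bright display → palatable (pays 39).
  Toxic: dull display gives 66 − 6 = 60; bright display gives 39 − 4 = 35. No deviation. ✓
  Palatable: bright display gives 39 − 9 = 30; dull display gives 66 − 4 = 62. Would deviate. ✗
Neither assignment is incentive-compatible.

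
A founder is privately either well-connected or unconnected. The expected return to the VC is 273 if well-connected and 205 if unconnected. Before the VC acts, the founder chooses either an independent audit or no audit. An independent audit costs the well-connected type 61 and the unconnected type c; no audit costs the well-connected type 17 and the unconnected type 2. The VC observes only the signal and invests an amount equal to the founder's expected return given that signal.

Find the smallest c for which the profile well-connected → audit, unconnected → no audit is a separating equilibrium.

Under separation: audit → well-connected (pays 273); no audit → unconnected (pays 205).
Well-connected: 273 − 61 = 212 ≥ 205 − 17 = 188. Holds regardless of c. ✓
Unconnected: 205 − 2 ≥ 273 − c, so c ≥ 273 − 203 = 70.

70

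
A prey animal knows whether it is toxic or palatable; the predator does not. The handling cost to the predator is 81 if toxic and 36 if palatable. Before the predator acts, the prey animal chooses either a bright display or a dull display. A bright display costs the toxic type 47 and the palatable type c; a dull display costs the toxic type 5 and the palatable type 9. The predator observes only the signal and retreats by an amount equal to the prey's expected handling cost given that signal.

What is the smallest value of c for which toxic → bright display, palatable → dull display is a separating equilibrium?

54

Under separation: bright display → toxic (pays 81); dull display → palatable (pays 36).
Toxic: 81 − 47 = 34 ≥ 36 − 5 = 31. Holds regardless of c. ✓
Palatable: 36 − 9 ≥ 81 − c, so c ≥ 81 − 27 = 54.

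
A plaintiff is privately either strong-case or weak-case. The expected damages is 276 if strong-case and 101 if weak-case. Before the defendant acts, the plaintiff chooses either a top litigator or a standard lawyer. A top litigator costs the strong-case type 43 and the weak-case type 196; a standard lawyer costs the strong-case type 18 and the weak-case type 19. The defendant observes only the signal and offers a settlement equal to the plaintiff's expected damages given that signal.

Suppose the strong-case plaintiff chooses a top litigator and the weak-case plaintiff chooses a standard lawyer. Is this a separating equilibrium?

Under separation the defendant infers type exactly: top litigator → strong-case (pays 276), standard lawyer → weak-case (pays 101).
Strong-case: top litigator gives 276 − 43 = 233; standard lawyer gives 101 − 18 = 83. No deviation. ✓
Weak-case: standard lawyer gives 101 − 19 = 82; top litigator gives 276 − 196 = 80. No deviation. ✓
Neither type gains from mimicking the other.

Yes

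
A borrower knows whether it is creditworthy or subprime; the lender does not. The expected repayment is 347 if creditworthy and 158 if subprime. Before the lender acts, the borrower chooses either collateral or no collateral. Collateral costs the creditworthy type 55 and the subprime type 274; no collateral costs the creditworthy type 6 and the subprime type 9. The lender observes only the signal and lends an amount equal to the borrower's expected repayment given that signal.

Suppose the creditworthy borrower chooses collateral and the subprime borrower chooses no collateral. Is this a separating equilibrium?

Under separation the lender infers type exactly: collateral → creditworthy (pays 347), no collateral → subprime (pays 158).
Creditworthy: collateral gives 347 − 55 = 292; no collateral gives 158 − 6 = 152. No deviation. ✓
Subprime: no collateral gives 158 − 9 = 149; collateral gives 347 − 274 = 73. No deviation. ✓
Neither type gains from mimicking the other.

Yes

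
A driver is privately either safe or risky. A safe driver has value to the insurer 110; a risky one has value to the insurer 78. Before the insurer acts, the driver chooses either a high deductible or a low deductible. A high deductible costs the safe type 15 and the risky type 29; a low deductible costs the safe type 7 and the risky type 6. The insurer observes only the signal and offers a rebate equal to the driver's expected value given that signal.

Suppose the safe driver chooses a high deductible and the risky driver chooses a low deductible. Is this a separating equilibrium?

Under separation the insurer infers type exactly: high deductible → safe (pays 110), low deductible → risky (pays 78).
Safe: high deductible gives 110 − 15 = 95; low deductible gives 78 − 7 = 71. No deviation. ✓
Risky: low deductible gives 78 − 6 = 72; high deductible gives 110 − 29 = 81. Would deviate. ✗

No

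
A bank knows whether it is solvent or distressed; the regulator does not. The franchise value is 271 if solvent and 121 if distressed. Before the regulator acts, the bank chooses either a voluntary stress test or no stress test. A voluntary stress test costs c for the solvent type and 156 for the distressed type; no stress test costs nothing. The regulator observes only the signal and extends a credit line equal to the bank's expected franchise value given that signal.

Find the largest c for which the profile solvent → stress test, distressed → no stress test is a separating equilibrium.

150

Under separation: stress test → solvent (pays 271); no stress test → distressed (pays 121).
Distressed: 121 − 0 = 121 ≥ 271 − 156 = 115. Holds regardless of c. ✓
Solvent: 271 − c ≥ 121 − 0, so c ≤ 271 − 121 = 150.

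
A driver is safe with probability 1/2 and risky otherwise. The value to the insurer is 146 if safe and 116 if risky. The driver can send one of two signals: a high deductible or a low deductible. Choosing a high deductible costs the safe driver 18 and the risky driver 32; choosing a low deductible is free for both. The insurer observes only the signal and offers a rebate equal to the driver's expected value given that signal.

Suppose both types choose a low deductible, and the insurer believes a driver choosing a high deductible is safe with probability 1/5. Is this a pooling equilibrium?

Yes

At the pooled signal (low deductible) the insurer holds the prior 1/2 and pays 1/2·146 + 1/2·116 = 131. Off-path (high deductible) belief 1/5 gives 1/5·146 + 4/5·116 = 122.
Safe: low deductible gives 131 − 0 = 131; high deductible gives 122 − 18 = 104. Stays. ✓
Risky: low deductible gives 131 − 0 = 131; high deductible gives 122 − 32 = 90. Stays. ✓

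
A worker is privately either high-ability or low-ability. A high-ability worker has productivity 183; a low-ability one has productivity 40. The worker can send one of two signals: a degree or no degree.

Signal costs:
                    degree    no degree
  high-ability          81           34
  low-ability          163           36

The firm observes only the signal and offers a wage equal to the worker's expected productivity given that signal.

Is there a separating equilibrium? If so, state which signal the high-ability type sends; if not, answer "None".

None

Try high-ability → degree, low-ability → no degree:
  If types separate, degree earns payment 183 and no degree earns 40.
  High-ability: degree gives 183 − 81 = 102; no degree gives 40 − 34 = 6. No deviation. ✓
  Low-ability: no degree gives 40 − 36 = 4; degree gives 183 − 163 = 20. Would deviate. ✗
Try high-ability → no degree, low-ability → degree:
  If types separate, no degree earns payment 183 and degree earns 40.
  High-ability: no degree gives 183 − 34 = 149; degree gives 40 − 81 = -41. No deviation. ✓
  Low-ability: degree gives 40 − 163 = -123; no degree gives 183 − 36 = 147. Would deviate. ✗
Neither assignment is incentive-compatible.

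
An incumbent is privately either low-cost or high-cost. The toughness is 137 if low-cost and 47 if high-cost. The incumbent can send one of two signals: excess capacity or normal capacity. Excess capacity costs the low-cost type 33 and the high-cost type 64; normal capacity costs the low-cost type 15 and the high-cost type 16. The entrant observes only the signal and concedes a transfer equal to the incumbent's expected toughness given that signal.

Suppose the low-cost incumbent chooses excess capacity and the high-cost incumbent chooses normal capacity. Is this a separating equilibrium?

No

If types separate, excess capacity earns payment 137 and normal capacity earns 47.
Low-cost: excess capacity gives 137 − 33 = 104; normal capacity gives 47 − 15 = 32. No deviation. ✓
High-cost: normal capacity gives 47 − 16 = 31; excess capacity gives 137 − 64 = 73. Would deviate. ✗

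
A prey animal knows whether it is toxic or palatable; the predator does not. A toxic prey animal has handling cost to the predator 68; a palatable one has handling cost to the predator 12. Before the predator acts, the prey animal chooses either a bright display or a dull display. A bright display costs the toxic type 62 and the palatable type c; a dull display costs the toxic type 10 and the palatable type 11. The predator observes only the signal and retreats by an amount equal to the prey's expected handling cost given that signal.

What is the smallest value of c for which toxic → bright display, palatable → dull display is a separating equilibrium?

67

Under separation: bright display → toxic (pays 68); dull display → palatable (pays 12).
Toxic: 68 − 62 = 6 ≥ 12 − 10 = 2. Holds regardless of c. ✓
Palatable: 12 − 11 ≥ 68 − c, so c ≥ 68 − 1 = 67.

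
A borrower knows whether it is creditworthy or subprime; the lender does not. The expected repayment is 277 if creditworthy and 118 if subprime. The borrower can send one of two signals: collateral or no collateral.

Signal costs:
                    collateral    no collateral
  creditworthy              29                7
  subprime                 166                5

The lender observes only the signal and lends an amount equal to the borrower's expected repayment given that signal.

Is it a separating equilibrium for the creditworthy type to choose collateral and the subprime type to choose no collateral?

Yes

If types separate, collateral earns payment 277 and no collateral earns 118.
Creditworthy: collateral gives 277 − 29 = 248; no collateral gives 118 − 7 = 111. No deviation. ✓
Subprime: no collateral gives 118 − 5 = 113; collateral gives 277 − 166 = 111. No deviation. ✓
Both incentive constraints hold.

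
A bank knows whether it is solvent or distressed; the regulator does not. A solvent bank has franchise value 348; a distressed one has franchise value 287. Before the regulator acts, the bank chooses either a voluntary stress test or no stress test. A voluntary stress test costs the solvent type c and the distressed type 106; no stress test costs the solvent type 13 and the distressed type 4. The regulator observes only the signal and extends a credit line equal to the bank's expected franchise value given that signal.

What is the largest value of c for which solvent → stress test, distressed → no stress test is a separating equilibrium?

Under separation: stress test → solvent (pays 348); no stress test → distressed (pays 287).
Distressed: 287 − 4 = 283 ≥ 348 − 106 = 242. Holds regardless of c. ✓
Solvent: 348 − c ≥ 287 − 13, so c ≤ 348 − 274 = 74.

74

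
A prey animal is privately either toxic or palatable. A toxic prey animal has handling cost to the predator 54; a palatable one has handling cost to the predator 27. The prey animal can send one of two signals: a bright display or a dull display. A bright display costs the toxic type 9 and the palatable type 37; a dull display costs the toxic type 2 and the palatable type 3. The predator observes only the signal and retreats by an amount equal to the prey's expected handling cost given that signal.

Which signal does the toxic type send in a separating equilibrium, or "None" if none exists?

Try toxic → bright display, palatable → dull display:
  If types separate, bright display earns payment 54 and dull display earns 27.
  Toxic: bright display gives 54 − 9 = 45; dull display gives 27 − 2 = 25. No deviation. ✓
  Palatable: dull display gives 27 − 3 = 24; bright display gives 54 − 37 = 17. No deviation. ✓
Both hold — the toxic type sends bright display.

bright display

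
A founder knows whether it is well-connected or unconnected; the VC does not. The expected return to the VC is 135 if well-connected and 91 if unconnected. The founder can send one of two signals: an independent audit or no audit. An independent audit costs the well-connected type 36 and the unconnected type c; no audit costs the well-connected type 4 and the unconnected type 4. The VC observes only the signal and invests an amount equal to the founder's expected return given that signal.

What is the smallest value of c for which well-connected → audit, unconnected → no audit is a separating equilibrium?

48

Under separation: audit → well-connected (pays 135); no audit → unconnected (pays 91).
Well-connected: 135 − 36 = 99 ≥ 91 − 4 = 87. Holds regardless of c. ✓
Unconnected: 91 − 4 ≥ 135 − c, so c ≥ 135 − 87 = 48.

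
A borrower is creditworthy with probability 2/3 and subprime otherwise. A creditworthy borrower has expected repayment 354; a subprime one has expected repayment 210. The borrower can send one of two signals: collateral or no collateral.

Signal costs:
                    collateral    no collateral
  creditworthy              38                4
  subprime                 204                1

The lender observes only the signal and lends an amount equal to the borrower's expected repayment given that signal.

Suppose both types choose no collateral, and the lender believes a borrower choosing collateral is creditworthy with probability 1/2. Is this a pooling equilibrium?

At the pooled signal (no collateral) the lender holds the prior 2/3 and pays 2/3·354 + 1/3·210 = 306. Off-path (collateral) belief 1/2 gives 1/2·354 + 1/2·210 = 282.
Creditworthy: no collateral gives 306 − 4 = 302; collateral gives 282 − 38 = 244. Stays. ✓
Subprime: no collateral gives 306 − 1 = 305; collateral gives 282 − 204 = 78. Stays. ✓

Yes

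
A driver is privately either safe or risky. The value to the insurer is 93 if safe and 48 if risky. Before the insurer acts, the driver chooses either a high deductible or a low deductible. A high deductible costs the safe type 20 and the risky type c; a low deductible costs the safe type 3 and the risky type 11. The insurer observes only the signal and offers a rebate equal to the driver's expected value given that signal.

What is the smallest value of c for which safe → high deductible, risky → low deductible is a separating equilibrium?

Under separation: high deductible → safe (pays 93); low deductible → risky (pays 48).
Safe: 93 − 20 = 73 ≥ 48 − 3 = 45. Holds regardless of c. ✓
Risky: 48 − 11 ≥ 93 − c, so c ≥ 93 − 37 = 56.

56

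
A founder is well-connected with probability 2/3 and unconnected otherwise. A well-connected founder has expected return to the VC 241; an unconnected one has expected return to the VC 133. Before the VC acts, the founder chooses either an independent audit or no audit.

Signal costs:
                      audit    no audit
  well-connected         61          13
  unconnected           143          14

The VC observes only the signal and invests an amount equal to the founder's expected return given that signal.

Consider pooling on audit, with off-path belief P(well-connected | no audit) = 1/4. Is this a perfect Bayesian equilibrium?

At the pooled signal (audit) the VC holds the prior 2/3 and pays 2/3·241 + 1/3·133 = 205. Off-path (no audit) belief 1/4 gives 1/4·241 + 3/4·133 = 160.
Well-connected: audit gives 205 − 61 = 144; no audit gives 160 − 13 = 147. Deviates. ✗
Unconnected: audit gives 205 − 143 = 62; no audit gives 160 − 14 = 146. Deviates. ✗

No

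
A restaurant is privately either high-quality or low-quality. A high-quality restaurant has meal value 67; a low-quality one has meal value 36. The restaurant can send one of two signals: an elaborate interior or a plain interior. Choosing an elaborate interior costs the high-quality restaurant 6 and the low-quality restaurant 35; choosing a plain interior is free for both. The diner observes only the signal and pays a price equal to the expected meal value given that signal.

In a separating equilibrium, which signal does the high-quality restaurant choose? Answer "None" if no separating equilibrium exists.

Try high-quality → elaborate interior, low-quality → plain interior:
  If types separate, elaborate interior earns payment 67 and plain interior earns 36.
  High-quality: elaborate interior gives 67 − 6 = 61; plain interior gives 36 − 0 = 36. No deviation. ✓
  Low-quality: plain interior gives 36 − 0 = 36; elaborate interior gives 67 − 35 = 32. No deviation. ✓
Both hold — the high-quality type sends elaborate interior.

elaborate interior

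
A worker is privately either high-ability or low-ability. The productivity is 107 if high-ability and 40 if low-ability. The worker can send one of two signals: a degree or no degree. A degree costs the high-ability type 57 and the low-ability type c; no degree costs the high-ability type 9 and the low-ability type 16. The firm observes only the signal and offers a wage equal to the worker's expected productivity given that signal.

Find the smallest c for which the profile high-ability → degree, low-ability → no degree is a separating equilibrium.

83

Under separation: degree → high-ability (pays 107); no degree → low-ability (pays 40).
High-ability: 107 − 57 = 50 ≥ 40 − 9 = 31. Holds regardless of c. ✓
Low-ability: 40 − 16 ≥ 107 − c, so c ≥ 107 − 24 = 83.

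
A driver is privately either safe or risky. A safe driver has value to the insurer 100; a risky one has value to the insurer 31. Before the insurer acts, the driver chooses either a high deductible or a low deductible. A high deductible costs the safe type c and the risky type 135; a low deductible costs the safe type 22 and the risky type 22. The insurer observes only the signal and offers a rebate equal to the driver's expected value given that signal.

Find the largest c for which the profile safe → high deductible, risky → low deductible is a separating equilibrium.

Under separation: high deductible → safe (pays 100); low deductible → risky (pays 31).
Risky: 31 − 22 = 9 ≥ 100 − 135 = -35. Holds regardless of c. ✓
Safe: 100 − c ≥ 31 − 22, so c ≤ 100 − 9 = 91.

91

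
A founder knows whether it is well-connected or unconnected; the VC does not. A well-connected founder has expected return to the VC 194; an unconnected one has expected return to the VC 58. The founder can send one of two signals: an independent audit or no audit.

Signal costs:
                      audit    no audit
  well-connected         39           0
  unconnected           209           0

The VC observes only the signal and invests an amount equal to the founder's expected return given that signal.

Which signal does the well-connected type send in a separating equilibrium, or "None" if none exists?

Try well-connected → audit, unconnected → no audit:
  If types separate, audit earns payment 194 and no audit earns 58.
  Well-connected: audit gives 194 − 39 = 155; no audit gives 58 − 0 = 58. No deviation. ✓
  Unconnected: no audit gives 58 − 0 = 58; audit gives 194 − 209 = -15. No deviation. ✓
Both hold — the well-connected type sends audit.

audit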